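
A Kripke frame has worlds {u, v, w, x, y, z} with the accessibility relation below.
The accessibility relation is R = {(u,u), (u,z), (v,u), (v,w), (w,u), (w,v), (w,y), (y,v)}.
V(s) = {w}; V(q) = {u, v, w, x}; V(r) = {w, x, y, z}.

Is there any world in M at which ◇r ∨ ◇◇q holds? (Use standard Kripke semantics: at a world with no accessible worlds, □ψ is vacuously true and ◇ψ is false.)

Recall that ◇ψ holds at a world iff ψ holds at some accessible world.
Let φ = ◇r ∨ ◇◇q. Evaluate φ at each world:
  u (successors {u, z}): φ is true.
  v (successors {u, w}): φ is true.
  w (successors {u, v, y}): φ is true.
  x (successors ∅): φ is false.
  y (successors {v}): φ is true.
  z (successors ∅): φ is false.
Detail at u (witness):
  At u: ◇r is true, ◇◇q is true, so ◇r ∨ ◇◇q is true.
    At u: ◇r requires r at some successor in {u, z}.
      r holds at z, so ◇r is true at u.
    At u: ◇◇q requires ◇q at some successor in {u, z}.
      ◇q holds at u, so ◇◇q is true at u.

Yes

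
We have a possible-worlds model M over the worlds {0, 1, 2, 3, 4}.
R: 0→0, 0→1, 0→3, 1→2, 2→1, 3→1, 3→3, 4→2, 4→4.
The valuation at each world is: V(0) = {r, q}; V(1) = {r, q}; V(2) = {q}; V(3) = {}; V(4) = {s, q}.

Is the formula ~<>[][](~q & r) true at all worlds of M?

Recall that []ψ holds at a world iff ψ holds at every accessible world, and <>ψ holds iff ψ holds at some accessible world.
Let φ = ~<>[][](~q & r). Evaluate φ at each world:
  0 (successors {0, 1, 3}): φ is true.
  1 (successors {2}): φ is true.
  2 (successors {1}): φ is true.
  3 (successors {1, 3}): φ is true.
  4 (successors {2, 4}): φ is true.
For instance, at 0:
  At 0: <>[][](~q & r) is false, so ~<>[][](~q & r) is true.
    At 0: <>[][](~q & r) requires [][](~q & r) at some successor in {0, 1, 3}.
      At 0: [][](~q & r) is false.
      At 1: [][](~q & r) is false.
      At 3: [][](~q & r) is false.
    So <>[][](~q & r) is false at 0.

Yes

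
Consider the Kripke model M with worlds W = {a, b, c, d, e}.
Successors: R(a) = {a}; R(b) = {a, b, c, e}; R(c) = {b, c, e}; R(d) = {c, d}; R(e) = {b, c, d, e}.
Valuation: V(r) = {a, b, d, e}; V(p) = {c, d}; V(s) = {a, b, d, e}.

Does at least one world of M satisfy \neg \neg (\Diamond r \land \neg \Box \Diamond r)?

Let φ = \neg \neg (\Diamond r \land \neg \Box \Diamond r). Evaluate φ at each world:
  a (successors {a}): φ is false.
  b (successors {a, b, c, e}): φ is false.
  c (successors {b, c, e}): φ is false.
  d (successors {c, d}): φ is false.
  e (successors {b, c, d, e}): φ is false.
For instance, at e:
  At e: \neg (\Diamond r \land \neg \Box \Diamond r) is true, so \neg \neg (\Diamond r \land \neg \Box \Diamond r) is false.
    At e: \Diamond r \land \neg \Box \Diamond r is false, so \neg (\Diamond r \land \neg \Box \Diamond r) is true.
      At e: \Diamond r is true, \neg \Box \Diamond r is false, so \Diamond r \land \neg \Box \Diamond r is false.

No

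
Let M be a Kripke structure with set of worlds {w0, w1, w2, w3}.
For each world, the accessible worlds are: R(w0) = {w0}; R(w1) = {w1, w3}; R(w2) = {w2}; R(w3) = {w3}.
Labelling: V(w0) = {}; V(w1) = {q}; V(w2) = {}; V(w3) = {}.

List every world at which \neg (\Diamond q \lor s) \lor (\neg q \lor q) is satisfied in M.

Recall that \Diamond ψ holds at a world iff ψ holds at some accessible world.
Let φ = \neg (\Diamond q \lor s) \lor (\neg q \lor q). Evaluate φ at each world:
  w0 (successors {w0}): φ is true.
  w1 (successors {w1, w3}): φ is true.
  w2 (successors {w2}): φ is true.
  w3 (successors {w3}): φ is true.
For instance, at w3:
  At w3: \neg (\Diamond q \lor s) is true, \neg q \lor q is true, so \neg (\Diamond q \lor s) \lor (\neg q \lor q) is true.
    At w3: \Diamond q \lor s is false, so \neg (\Diamond q \lor s) is true.
      At w3: \Diamond q is false, s is false, so \Diamond q \lor s is false.
Satisfying worlds: {w0, w1, w2, w3}

w0, w1, w2, w3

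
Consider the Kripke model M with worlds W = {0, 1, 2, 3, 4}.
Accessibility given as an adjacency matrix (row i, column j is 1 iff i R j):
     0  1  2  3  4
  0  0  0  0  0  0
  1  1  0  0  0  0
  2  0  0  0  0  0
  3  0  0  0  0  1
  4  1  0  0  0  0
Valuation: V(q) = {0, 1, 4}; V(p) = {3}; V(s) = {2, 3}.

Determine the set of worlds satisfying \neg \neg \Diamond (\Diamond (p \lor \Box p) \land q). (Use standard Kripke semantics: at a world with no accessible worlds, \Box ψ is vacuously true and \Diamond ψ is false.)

Recall that \Box ψ holds at a world iff ψ holds at every accessible world, and \Diamond ψ holds iff ψ holds at some accessible world.
Let φ = \neg \neg \Diamond (\Diamond (p \lor \Box p) \land q). Evaluate φ at each world:
  0 (successors ∅): φ is false.
  1 (successors {0}): φ is false.
  2 (successors ∅): φ is false.
  3 (successors {4}): φ is true.
  4 (successors {0}): φ is false.
For instance, at 3:
  At 3: \neg \Diamond (\Diamond (p \lor \Box p) \land q) is false, so \neg \neg \Diamond (\Diamond (p \lor \Box p) \land q) is true.
    At 3: \Diamond (\Diamond (p \lor \Box p) \land q) is true, so \neg \Diamond (\Diamond (p \lor \Box p) \land q) is false.
      At 3: \Diamond (\Diamond (p \lor \Box p) \land q) requires \Diamond (p \lor \Box p) \land q at some successor in {4}.
        \Diamond (p \lor \Box p) \land q holds at 4, so \Diamond (\Diamond (p \lor \Box p) \land q) is true at 3.
Satisfying worlds: {3}

3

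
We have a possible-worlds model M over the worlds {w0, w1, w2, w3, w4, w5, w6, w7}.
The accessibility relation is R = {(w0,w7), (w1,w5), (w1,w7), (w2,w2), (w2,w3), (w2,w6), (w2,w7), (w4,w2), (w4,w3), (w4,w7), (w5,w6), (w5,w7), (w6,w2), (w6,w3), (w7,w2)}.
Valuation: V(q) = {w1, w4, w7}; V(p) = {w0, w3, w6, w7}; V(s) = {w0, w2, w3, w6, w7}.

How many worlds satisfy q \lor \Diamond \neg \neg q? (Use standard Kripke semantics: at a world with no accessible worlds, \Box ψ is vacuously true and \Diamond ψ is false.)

Let φ = q \lor \Diamond \neg \neg q. Evaluate φ at each world:
  w0 (successors {w7}): φ is true.
  w1 (successors {w5, w7}): φ is true.
  w2 (successors {w2, w3, w6, w7}): φ is true.
  w3 (successors ∅): φ is false.
  w4 (successors {w2, w3, w7}): φ is true.
  w5 (successors {w6, w7}): φ is true.
  w6 (successors {w2, w3}): φ is false.
  w7 (successors {w2}): φ is true.
For instance, at w7:
  At w7: q is true, \Diamond \neg \neg q is false, so q \lor \Diamond \neg \neg q is true.
    At w7: \Diamond \neg \neg q requires \neg \neg q at some successor in {w2}.
      At w2: \neg \neg q is false.
    So \Diamond \neg \neg q is false at w7.
Satisfying worlds: {w0, w1, w2, w4, w5, w7}

6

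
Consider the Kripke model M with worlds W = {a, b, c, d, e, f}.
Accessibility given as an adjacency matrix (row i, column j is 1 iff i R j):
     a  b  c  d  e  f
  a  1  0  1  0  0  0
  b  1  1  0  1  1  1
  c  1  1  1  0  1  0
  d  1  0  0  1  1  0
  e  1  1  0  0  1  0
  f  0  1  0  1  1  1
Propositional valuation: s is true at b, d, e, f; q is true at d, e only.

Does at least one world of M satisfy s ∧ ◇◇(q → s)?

Let φ = s ∧ ◇◇(q → s). Evaluate φ at each world:
  a (successors {a, c}): φ is false.
  b (successors {a, b, d, e, f}): φ is true.
  c (successors {a, b, c, e}): φ is false.
  d (successors {a, d, e}): φ is true.
  e (successors {a, b, e}): φ is true.
  f (successors {b, d, e, f}): φ is true.
Detail at b (witness):
  At b: s is true, ◇◇(q → s) is true, so s ∧ ◇◇(q → s) is true.
    At b: ◇◇(q → s) requires ◇(q → s) at some successor in {a, b, d, e, f}.
      ◇(q → s) holds at a, so ◇◇(q → s) is true at b.

Yes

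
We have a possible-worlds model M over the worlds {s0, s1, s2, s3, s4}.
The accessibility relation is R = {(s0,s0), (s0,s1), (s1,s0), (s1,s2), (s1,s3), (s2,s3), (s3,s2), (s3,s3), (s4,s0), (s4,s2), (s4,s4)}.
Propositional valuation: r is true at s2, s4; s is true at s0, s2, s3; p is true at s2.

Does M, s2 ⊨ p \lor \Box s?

Yes

At s2: p is true, \Box s is true, so p \lor \Box s is true.
  At s2: \Box s requires s at every successor {s3}.
    At s3: s is true.
  So \Box s is true at s2.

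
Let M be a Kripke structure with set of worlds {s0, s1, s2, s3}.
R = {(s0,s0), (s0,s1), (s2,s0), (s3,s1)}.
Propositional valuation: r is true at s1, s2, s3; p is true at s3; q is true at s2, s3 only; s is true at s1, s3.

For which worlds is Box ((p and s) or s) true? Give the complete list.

Recall that Box ψ holds at a world iff ψ holds at every accessible world, and Dia ψ holds iff ψ holds at some accessible world.
Let φ = Box ((p and s) or s). Evaluate φ at each world:
  s0 (successors {s0, s1}): φ is false.
  s1 (successors ∅): φ is true.
  s2 (successors {s0}): φ is false.
  s3 (successors {s1}): φ is true.
For instance, at s2:
  At s2: Box ((p and s) or s) requires (p and s) or s at every successor {s0}.
    (p and s) or s fails at s0, so Box ((p and s) or s) is false at s2.
Satisfying worlds: {s1, s3}

s1, s3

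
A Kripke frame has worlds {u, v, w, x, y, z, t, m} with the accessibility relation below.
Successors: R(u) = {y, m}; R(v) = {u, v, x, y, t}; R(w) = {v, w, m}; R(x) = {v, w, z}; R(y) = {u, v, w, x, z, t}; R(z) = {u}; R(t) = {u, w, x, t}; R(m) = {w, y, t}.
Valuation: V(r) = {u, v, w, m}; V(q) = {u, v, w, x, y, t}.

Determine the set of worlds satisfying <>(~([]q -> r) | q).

u, v, w, x, y, z, t, m

Let φ = <>(~([]q -> r) | q). Evaluate φ at each world:
  u (successors {y, m}): φ is true.
  v (successors {u, v, x, y, t}): φ is true.
  w (successors {v, w, m}): φ is true.
  x (successors {v, w, z}): φ is true.
  y (successors {u, v, w, x, z, t}): φ is true.
  z (successors {u}): φ is true.
  t (successors {u, w, x, t}): φ is true.
  m (successors {w, y, t}): φ is true.
For instance, at v:
  At v: <>(~([]q -> r) | q) requires ~([]q -> r) | q at some successor in {u, v, x, y, t}.
    ~([]q -> r) | q holds at u, so <>(~([]q -> r) | q) is true at v.
      At u: ~([]q -> r) is false, q is true, so ~([]q -> r) | q is true.
Satisfying worlds: {u, v, w, x, y, z, t, m}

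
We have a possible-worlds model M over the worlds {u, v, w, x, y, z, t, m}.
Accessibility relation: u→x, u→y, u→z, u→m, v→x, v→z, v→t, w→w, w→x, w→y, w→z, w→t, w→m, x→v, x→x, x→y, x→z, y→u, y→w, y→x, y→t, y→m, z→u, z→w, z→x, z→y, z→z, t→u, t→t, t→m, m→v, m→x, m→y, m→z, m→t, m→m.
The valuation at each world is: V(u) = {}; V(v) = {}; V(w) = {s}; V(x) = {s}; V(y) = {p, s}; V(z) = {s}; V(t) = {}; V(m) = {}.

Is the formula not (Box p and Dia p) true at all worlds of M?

Yes

Let φ = not (Box p and Dia p). Evaluate φ at each world:
  u (successors {x, y, z, m}): φ is true.
  v (successors {x, z, t}): φ is true.
  w (successors {w, x, y, z, t, m}): φ is true.
  x (successors {v, x, y, z}): φ is true.
  y (successors {u, w, x, t, m}): φ is true.
  z (successors {u, w, x, y, z}): φ is true.
  t (successors {u, t, m}): φ is true.
  m (successors {v, x, y, z, t, m}): φ is true.
For instance, at x:
  At x: Box p and Dia p is false, so not (Box p and Dia p) is true.
    At x: Box p is false, Dia p is true, so Box p and Dia p is false.
      At x: Box p requires p at every successor {v, x, y, z}.
        p fails at v, so Box p is false at x.
      At x: Dia p requires p at some successor in {v, x, y, z}.
        p holds at y, so Dia p is true at x.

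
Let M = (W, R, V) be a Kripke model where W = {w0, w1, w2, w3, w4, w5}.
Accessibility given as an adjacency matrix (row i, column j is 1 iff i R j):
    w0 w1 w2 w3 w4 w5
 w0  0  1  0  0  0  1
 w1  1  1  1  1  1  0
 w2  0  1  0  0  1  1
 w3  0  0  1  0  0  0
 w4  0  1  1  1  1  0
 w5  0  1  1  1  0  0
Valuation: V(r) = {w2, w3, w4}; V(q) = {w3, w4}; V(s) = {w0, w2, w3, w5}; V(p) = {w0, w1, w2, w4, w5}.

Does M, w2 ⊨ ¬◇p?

At w2: ◇p is true, so ¬◇p is false.
  At w2: ◇p requires p at some successor in {w1, w4, w5}.
    p holds at w1, so ◇p is true at w2.

No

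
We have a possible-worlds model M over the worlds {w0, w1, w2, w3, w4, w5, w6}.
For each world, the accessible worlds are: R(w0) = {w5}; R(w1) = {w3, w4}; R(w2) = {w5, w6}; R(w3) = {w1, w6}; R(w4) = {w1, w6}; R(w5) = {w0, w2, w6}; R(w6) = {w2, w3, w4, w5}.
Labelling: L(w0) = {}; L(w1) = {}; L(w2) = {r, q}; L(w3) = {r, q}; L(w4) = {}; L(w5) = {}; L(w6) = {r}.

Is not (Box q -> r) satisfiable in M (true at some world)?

No

Let φ = not (Box q -> r). Evaluate φ at each world:
  w0 (successors {w5}): φ is false.
  w1 (successors {w3, w4}): φ is false.
  w2 (successors {w5, w6}): φ is false.
  w3 (successors {w1, w6}): φ is false.
  w4 (successors {w1, w6}): φ is false.
  w5 (successors {w0, w2, w6}): φ is false.
  w6 (successors {w2, w3, w4, w5}): φ is false.
For instance, at w6:
  At w6: Box q -> r is true, so not (Box q -> r) is false.
    At w6: Box q is false, r is true, so Box q -> r is true.
      At w6: Box q requires q at every successor {w2, w3, w4, w5}.
        q fails at w4, so Box q is false at w6.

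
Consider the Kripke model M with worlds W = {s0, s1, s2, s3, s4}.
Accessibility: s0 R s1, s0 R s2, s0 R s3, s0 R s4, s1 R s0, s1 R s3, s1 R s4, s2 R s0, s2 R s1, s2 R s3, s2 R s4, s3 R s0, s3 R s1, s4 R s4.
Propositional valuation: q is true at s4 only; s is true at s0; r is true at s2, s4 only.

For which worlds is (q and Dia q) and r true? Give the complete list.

Recall that Dia ψ holds at a world iff ψ holds at some accessible world.
Let φ = (q and Dia q) and r. Evaluate φ at each world:
  s0 (successors {s1, s2, s3, s4}): φ is false.
  s1 (successors {s0, s3, s4}): φ is false.
  s2 (successors {s0, s1, s3, s4}): φ is false.
  s3 (successors {s0, s1}): φ is false.
  s4 (successors {s4}): φ is true.
For instance, at s4:
  At s4: q and Dia q is true, r is true, so (q and Dia q) and r is true.
    At s4: q is true, Dia q is true, so q and Dia q is true.
      At s4: Dia q requires q at some successor in {s4}.
        q holds at s4, so Dia q is true at s4.
Satisfying worlds: {s4}

s4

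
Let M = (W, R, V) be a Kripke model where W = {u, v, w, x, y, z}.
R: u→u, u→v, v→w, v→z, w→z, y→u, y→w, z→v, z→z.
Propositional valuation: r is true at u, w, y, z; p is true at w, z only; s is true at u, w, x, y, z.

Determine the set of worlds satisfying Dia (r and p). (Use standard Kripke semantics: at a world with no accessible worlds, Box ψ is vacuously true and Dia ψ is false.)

v, w, y, z

Let φ = Dia (r and p). Evaluate φ at each world:
  u (successors {u, v}): φ is false.
  v (successors {w, z}): φ is true.
  w (successors {z}): φ is true.
  x (successors ∅): φ is false.
  y (successors {u, w}): φ is true.
  z (successors {v, z}): φ is true.
For instance, at z:
  At z: Dia (r and p) requires r and p at some successor in {v, z}.
    r and p holds at z, so Dia (r and p) is true at z.
Satisfying worlds: {v, w, y, z}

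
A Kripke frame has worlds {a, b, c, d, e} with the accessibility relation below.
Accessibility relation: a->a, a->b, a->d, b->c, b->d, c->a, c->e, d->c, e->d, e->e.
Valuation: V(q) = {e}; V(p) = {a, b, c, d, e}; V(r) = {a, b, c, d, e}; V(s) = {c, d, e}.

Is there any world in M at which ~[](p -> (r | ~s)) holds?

No

Let φ = ~[](p -> (r | ~s)). Evaluate φ at each world:
  a (successors {a, b, d}): φ is false.
  b (successors {c, d}): φ is false.
  c (successors {a, e}): φ is false.
  d (successors {c}): φ is false.
  e (successors {d, e}): φ is false.
For instance, at d:
  At d: [](p -> (r | ~s)) is true, so ~[](p -> (r | ~s)) is false.
    At d: [](p -> (r | ~s)) requires p -> (r | ~s) at every successor {c}.
      At c: p -> (r | ~s) is true.
    So [](p -> (r | ~s)) is true at d.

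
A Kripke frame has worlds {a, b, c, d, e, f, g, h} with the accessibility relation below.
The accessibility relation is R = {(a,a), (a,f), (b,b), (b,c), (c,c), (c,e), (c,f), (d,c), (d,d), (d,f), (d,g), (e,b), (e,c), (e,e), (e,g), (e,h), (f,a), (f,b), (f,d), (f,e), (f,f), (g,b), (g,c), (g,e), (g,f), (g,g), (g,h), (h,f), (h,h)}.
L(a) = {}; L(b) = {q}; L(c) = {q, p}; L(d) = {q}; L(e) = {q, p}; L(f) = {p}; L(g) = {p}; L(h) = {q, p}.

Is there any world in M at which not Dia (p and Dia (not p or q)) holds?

Let φ = not Dia (p and Dia (not p or q)). Evaluate φ at each world:
  a (successors {a, f}): φ is false.
  b (successors {b, c}): φ is false.
  c (successors {c, e, f}): φ is false.
  d (successors {c, d, f, g}): φ is false.
  e (successors {b, c, e, g, h}): φ is false.
  f (successors {a, b, d, e, f}): φ is false.
  g (successors {b, c, e, f, g, h}): φ is false.
  h (successors {f, h}): φ is false.
For instance, at b:
  At b: Dia (p and Dia (not p or q)) is true, so not Dia (p and Dia (not p or q)) is false.
    At b: Dia (p and Dia (not p or q)) requires p and Dia (not p or q) at some successor in {b, c}.
      p and Dia (not p or q) holds at c, so Dia (p and Dia (not p or q)) is true at b.

No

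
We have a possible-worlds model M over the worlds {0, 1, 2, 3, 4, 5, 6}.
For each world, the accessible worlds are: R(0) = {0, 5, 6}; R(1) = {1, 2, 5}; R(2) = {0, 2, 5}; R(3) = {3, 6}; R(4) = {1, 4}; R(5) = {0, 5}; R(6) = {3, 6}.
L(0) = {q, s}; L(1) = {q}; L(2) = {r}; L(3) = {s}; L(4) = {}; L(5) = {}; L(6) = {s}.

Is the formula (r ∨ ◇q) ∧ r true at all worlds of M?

Let φ = (r ∨ ◇q) ∧ r. Evaluate φ at each world:
  0 (successors {0, 5, 6}): φ is false.
  1 (successors {1, 2, 5}): φ is false.
  2 (successors {0, 2, 5}): φ is true.
  3 (successors {3, 6}): φ is false.
  4 (successors {1, 4}): φ is false.
  5 (successors {0, 5}): φ is false.
  6 (successors {3, 6}): φ is false.
Detail at 0 (counterexample):
  At 0: r ∨ ◇q is true, r is false, so (r ∨ ◇q) ∧ r is false.
    At 0: r is false, ◇q is true, so r ∨ ◇q is true.
      At 0: ◇q requires q at some successor in {0, 5, 6}.
        q holds at 0, so ◇q is true at 0.

No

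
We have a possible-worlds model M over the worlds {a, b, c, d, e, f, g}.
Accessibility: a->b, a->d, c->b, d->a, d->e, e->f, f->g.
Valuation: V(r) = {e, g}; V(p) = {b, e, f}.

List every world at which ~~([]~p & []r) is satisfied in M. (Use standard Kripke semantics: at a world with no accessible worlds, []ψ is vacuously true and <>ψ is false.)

b, f, g

Let φ = ~~([]~p & []r). Evaluate φ at each world:
  a (successors {b, d}): φ is false.
  b (successors ∅): φ is true.
  c (successors {b}): φ is false.
  d (successors {a, e}): φ is false.
  e (successors {f}): φ is false.
  f (successors {g}): φ is true.
  g (successors ∅): φ is true.
For instance, at f:
  At f: ~([]~p & []r) is false, so ~~([]~p & []r) is true.
    At f: []~p & []r is true, so ~([]~p & []r) is false.
      At f: []~p is true, []r is true, so []~p & []r is true.
Satisfying worlds: {b, f, g}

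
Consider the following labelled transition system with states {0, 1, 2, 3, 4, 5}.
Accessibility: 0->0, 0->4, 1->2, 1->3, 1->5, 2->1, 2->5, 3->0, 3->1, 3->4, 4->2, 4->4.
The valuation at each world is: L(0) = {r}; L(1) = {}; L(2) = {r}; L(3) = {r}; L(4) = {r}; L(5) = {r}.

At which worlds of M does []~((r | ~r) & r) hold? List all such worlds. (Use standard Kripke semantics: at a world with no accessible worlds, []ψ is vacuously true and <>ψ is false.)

Let φ = []~((r | ~r) & r). Evaluate φ at each world:
  0 (successors {0, 4}): φ is false.
  1 (successors {2, 3, 5}): φ is false.
  2 (successors {1, 5}): φ is false.
  3 (successors {0, 1, 4}): φ is false.
  4 (successors {2, 4}): φ is false.
  5 (successors ∅): φ is true.
For instance, at 3:
  At 3: []~((r | ~r) & r) requires ~((r | ~r) & r) at every successor {0, 1, 4}.
    ~((r | ~r) & r) fails at 0, so []~((r | ~r) & r) is false at 3.
Satisfying worlds: {5}

5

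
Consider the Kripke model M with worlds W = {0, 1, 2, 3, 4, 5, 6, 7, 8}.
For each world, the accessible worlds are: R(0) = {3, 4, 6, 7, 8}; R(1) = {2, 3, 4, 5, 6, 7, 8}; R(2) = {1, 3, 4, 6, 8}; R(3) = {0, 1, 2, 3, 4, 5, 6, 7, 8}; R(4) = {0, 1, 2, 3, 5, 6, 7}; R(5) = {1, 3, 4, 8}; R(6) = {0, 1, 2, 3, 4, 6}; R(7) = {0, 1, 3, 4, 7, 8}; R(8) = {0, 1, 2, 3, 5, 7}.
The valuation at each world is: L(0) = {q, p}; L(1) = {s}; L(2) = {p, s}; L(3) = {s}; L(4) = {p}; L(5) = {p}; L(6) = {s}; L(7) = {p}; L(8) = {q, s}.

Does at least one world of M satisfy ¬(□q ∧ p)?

Let φ = ¬(□q ∧ p). Evaluate φ at each world:
  0 (successors {3, 4, 6, 7, 8}): φ is true.
  1 (successors {2, 3, 4, 5, 6, 7, 8}): φ is true.
  2 (successors {1, 3, 4, 6, 8}): φ is true.
  3 (successors {0, 1, 2, 3, 4, 5, 6, 7, 8}): φ is true.
  4 (successors {0, 1, 2, 3, 5, 6, 7}): φ is true.
  5 (successors {1, 3, 4, 8}): φ is true.
  6 (successors {0, 1, 2, 3, 4, 6}): φ is true.
  7 (successors {0, 1, 3, 4, 7, 8}): φ is true.
  8 (successors {0, 1, 2, 3, 5, 7}): φ is true.
Detail at 0 (witness):
  At 0: □q ∧ p is false, so ¬(□q ∧ p) is true.
    At 0: □q is false, p is true, so □q ∧ p is false.
      At 0: □q requires q at every successor {3, 4, 6, 7, 8}.
        q fails at 3, so □q is false at 0.

Yes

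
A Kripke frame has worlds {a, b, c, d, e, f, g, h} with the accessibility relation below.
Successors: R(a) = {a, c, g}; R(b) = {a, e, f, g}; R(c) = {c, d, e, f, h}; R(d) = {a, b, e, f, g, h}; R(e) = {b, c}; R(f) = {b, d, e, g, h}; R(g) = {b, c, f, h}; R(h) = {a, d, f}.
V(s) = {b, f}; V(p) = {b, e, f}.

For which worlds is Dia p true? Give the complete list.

b, c, d, e, f, g, h

Let φ = Dia p. Evaluate φ at each world:
  a (successors {a, c, g}): φ is false.
  b (successors {a, e, f, g}): φ is true.
  c (successors {c, d, e, f, h}): φ is true.
  d (successors {a, b, e, f, g, h}): φ is true.
  e (successors {b, c}): φ is true.
  f (successors {b, d, e, g, h}): φ is true.
  g (successors {b, c, f, h}): φ is true.
  h (successors {a, d, f}): φ is true.
For instance, at g:
  At g: Dia p requires p at some successor in {b, c, f, h}.
    p holds at b, so Dia p is true at g.
Satisfying worlds: {b, c, d, e, f, g, h}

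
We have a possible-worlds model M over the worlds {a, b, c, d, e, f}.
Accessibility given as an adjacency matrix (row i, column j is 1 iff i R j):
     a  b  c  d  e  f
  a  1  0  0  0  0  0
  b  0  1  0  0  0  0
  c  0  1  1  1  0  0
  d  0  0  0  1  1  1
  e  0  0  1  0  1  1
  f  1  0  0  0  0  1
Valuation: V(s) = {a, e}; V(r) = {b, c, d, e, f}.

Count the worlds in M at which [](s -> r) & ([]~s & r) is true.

Let φ = [](s -> r) & ([]~s & r). Evaluate φ at each world:
  a (successors {a}): φ is false.
  b (successors {b}): φ is true.
  c (successors {b, c, d}): φ is true.
  d (successors {d, e, f}): φ is false.
  e (successors {c, e, f}): φ is false.
  f (successors {a, f}): φ is false.
For instance, at e:
  At e: [](s -> r) is true, []~s & r is false, so [](s -> r) & ([]~s & r) is false.
    At e: [](s -> r) requires s -> r at every successor {c, e, f}.
      At c: s -> r is true.
      At e: s -> r is true.
      At f: s -> r is true.
    So [](s -> r) is true at e.
    At e: []~s is false, r is true, so []~s & r is false.
      At e: []~s requires ~s at every successor {c, e, f}.
        ~s fails at e, so []~s is false at e.
Satisfying worlds: {b, c}

2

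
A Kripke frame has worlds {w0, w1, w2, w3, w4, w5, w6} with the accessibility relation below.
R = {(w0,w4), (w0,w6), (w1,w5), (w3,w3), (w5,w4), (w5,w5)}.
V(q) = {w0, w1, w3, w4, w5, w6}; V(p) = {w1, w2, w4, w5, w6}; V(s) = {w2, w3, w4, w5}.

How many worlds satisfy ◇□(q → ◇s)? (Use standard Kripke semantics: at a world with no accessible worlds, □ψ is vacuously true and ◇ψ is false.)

Recall that □ψ holds at a world iff ψ holds at every accessible world, and ◇ψ holds iff ψ holds at some accessible world.
Let φ = ◇□(q → ◇s). Evaluate φ at each world:
  w0 (successors {w4, w6}): φ is true.
  w1 (successors {w5}): φ is false.
  w2 (successors ∅): φ is false.
  w3 (successors {w3}): φ is true.
  w4 (successors ∅): φ is false.
  w5 (successors {w4, w5}): φ is true.
  w6 (successors ∅): φ is false.
For instance, at w5:
  At w5: ◇□(q → ◇s) requires □(q → ◇s) at some successor in {w4, w5}.
    □(q → ◇s) holds at w4, so ◇□(q → ◇s) is true at w5.
      At w4: no accessible worlds, so □(q → ◇s) holds vacuously.
Satisfying worlds: {w0, w3, w5}

3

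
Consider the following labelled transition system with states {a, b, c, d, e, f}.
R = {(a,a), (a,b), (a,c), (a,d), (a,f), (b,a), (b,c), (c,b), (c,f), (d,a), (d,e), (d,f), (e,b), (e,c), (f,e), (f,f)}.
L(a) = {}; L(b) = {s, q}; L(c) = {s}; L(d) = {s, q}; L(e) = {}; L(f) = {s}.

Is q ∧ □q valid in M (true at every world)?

Let φ = q ∧ □q. Evaluate φ at each world:
  a (successors {a, b, c, d, f}): φ is false.
  b (successors {a, c}): φ is false.
  c (successors {b, f}): φ is false.
  d (successors {a, e, f}): φ is false.
  e (successors {b, c}): φ is false.
  f (successors {e, f}): φ is false.
Detail at a (counterexample):
  At a: q is false, □q is false, so q ∧ □q is false.
    At a: □q requires q at every successor {a, b, c, d, f}.
      q fails at a, so □q is false at a.

No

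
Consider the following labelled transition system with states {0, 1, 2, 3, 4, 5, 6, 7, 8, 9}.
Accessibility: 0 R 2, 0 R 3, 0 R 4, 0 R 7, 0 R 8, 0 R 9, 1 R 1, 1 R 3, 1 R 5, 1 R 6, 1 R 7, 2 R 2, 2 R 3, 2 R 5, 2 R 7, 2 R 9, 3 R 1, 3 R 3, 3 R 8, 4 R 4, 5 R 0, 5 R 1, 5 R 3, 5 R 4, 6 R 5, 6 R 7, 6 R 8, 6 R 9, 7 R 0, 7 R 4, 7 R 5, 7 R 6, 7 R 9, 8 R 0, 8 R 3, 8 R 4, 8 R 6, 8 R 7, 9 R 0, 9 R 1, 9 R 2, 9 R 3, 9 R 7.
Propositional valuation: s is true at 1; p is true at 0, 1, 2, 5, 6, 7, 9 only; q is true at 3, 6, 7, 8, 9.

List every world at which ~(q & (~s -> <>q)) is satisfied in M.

0, 1, 2, 4, 5

Let φ = ~(q & (~s -> <>q)). Evaluate φ at each world:
  0 (successors {2, 3, 4, 7, 8, 9}): φ is true.
  1 (successors {1, 3, 5, 6, 7}): φ is true.
  2 (successors {2, 3, 5, 7, 9}): φ is true.
  3 (successors {1, 3, 8}): φ is false.
  4 (successors {4}): φ is true.
  5 (successors {0, 1, 3, 4}): φ is true.
  6 (successors {5, 7, 8, 9}): φ is false.
  7 (successors {0, 4, 5, 6, 9}): φ is false.
  8 (successors {0, 3, 4, 6, 7}): φ is false.
  9 (successors {0, 1, 2, 3, 7}): φ is false.
For instance, at 4:
  At 4: q & (~s -> <>q) is false, so ~(q & (~s -> <>q)) is true.
    At 4: q is false, ~s -> <>q is false, so q & (~s -> <>q) is false.
      At 4: ~s is true, <>q is false, so ~s -> <>q is false.
Satisfying worlds: {0, 1, 2, 4, 5}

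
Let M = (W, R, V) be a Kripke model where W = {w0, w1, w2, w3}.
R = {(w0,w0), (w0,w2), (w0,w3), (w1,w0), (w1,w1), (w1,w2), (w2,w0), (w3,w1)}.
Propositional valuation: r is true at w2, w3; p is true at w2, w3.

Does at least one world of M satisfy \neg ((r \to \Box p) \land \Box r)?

Yes

Let φ = \neg ((r \to \Box p) \land \Box r). Evaluate φ at each world:
  w0 (successors {w0, w2, w3}): φ is true.
  w1 (successors {w0, w1, w2}): φ is true.
  w2 (successors {w0}): φ is true.
  w3 (successors {w1}): φ is true.
Detail at w0 (witness):
  At w0: (r \to \Box p) \land \Box r is false, so \neg ((r \to \Box p) \land \Box r) is true.
    At w0: r \to \Box p is true, \Box r is false, so (r \to \Box p) \land \Box r is false.
      At w0: r is false, \Box p is false, so r \to \Box p is true.
      At w0: \Box r requires r at every successor {w0, w2, w3}.
        r fails at w0, so \Box r is false at w0.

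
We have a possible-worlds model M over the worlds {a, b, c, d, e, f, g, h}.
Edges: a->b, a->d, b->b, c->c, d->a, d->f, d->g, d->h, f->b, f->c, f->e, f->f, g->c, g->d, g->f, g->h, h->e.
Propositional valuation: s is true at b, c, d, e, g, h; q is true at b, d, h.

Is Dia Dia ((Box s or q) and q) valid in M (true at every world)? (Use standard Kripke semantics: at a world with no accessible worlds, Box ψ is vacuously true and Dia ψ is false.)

No

Recall that Box ψ holds at a world iff ψ holds at every accessible world, and Dia ψ holds iff ψ holds at some accessible world.
Let φ = Dia Dia ((Box s or q) and q). Evaluate φ at each world:
  a (successors {b, d}): φ is true.
  b (successors {b}): φ is true.
  c (successors {c}): φ is false.
  d (successors {a, f, g, h}): φ is true.
  e (successors ∅): φ is false.
  f (successors {b, c, e, f}): φ is true.
  g (successors {c, d, f, h}): φ is true.
  h (successors {e}): φ is false.
Detail at c (counterexample):
  At c: Dia Dia ((Box s or q) and q) requires Dia ((Box s or q) and q) at some successor in {c}.
    At c: Dia ((Box s or q) and q) is false.
  So Dia Dia ((Box s or q) and q) is false at c.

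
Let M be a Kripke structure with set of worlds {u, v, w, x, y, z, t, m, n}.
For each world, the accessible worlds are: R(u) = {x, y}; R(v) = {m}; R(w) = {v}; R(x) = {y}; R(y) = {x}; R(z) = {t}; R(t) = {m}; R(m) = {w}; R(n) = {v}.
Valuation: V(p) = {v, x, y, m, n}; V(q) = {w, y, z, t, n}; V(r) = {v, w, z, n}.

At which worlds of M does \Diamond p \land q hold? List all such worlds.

w, y, t, n

Let φ = \Diamond p \land q. Evaluate φ at each world:
  u (successors {x, y}): φ is false.
  v (successors {m}): φ is false.
  w (successors {v}): φ is true.
  x (successors {y}): φ is false.
  y (successors {x}): φ is true.
  z (successors {t}): φ is false.
  t (successors {m}): φ is true.
  m (successors {w}): φ is false.
  n (successors {v}): φ is true.
For instance, at v:
  At v: \Diamond p is true, q is false, so \Diamond p \land q is false.
    At v: \Diamond p requires p at some successor in {m}.
      p holds at m, so \Diamond p is true at v.
Satisfying worlds: {w, y, t, n}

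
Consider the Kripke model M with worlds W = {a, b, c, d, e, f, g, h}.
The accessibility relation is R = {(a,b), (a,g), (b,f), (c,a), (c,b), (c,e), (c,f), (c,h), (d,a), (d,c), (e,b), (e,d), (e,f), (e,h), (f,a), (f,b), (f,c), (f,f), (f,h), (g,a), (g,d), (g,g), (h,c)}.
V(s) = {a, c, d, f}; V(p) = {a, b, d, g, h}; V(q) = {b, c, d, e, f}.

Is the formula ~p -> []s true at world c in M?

At c: ~p is true, []s is false, so ~p -> []s is false.
  At c: []s requires s at every successor {a, b, e, f, h}.
    s fails at b, so []s is false at c.

No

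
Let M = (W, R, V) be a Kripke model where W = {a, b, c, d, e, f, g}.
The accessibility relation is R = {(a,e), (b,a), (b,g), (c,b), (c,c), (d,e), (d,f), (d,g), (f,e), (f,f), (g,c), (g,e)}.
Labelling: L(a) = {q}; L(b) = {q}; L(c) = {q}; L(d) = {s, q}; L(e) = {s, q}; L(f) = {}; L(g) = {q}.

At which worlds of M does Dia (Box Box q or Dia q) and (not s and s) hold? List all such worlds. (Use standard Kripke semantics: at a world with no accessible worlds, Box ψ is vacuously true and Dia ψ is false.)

Let φ = Dia (Box Box q or Dia q) and (not s and s). Evaluate φ at each world:
  a (successors {e}): φ is false.
  b (successors {a, g}): φ is false.
  c (successors {b, c}): φ is false.
  d (successors {e, f, g}): φ is false.
  e (successors ∅): φ is false.
  f (successors {e, f}): φ is false.
  g (successors {c, e}): φ is false.
For instance, at b:
  At b: Dia (Box Box q or Dia q) is true, not s and s is false, so Dia (Box Box q or Dia q) and (not s and s) is false.
    At b: Dia (Box Box q or Dia q) requires Box Box q or Dia q at some successor in {a, g}.
      Box Box q or Dia q holds at a, so Dia (Box Box q or Dia q) is true at b.
Satisfying worlds: none.

none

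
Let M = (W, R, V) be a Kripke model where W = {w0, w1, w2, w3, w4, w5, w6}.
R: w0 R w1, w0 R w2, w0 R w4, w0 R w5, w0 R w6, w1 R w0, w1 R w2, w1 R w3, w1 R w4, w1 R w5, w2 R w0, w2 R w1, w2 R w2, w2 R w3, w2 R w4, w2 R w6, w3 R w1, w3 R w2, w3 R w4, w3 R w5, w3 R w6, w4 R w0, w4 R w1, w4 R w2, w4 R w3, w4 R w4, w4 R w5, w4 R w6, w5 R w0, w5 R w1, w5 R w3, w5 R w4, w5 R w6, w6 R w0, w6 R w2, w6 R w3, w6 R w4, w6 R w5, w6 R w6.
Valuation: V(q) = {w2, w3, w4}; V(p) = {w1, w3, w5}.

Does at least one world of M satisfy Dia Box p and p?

Recall that Box ψ holds at a world iff ψ holds at every accessible world, and Dia ψ holds iff ψ holds at some accessible world.
Let φ = Dia Box p and p. Evaluate φ at each world:
  w0 (successors {w1, w2, w4, w5, w6}): φ is false.
  w1 (successors {w0, w2, w3, w4, w5}): φ is false.
  w2 (successors {w0, w1, w2, w3, w4, w6}): φ is false.
  w3 (successors {w1, w2, w4, w5, w6}): φ is false.
  w4 (successors {w0, w1, w2, w3, w4, w5, w6}): φ is false.
  w5 (successors {w0, w1, w3, w4, w6}): φ is false.
  w6 (successors {w0, w2, w3, w4, w5, w6}): φ is false.
For instance, at w4:
  At w4: Dia Box p is false, p is false, so Dia Box p and p is false.
    At w4: Dia Box p requires Box p at some successor in {w0, w1, w2, w3, w4, w5, w6}.
      At w0: Box p is false.
      At w1: Box p is false.
      At w2: Box p is false.
      At w3: Box p is false.
      At w4: Box p is false.
      At w5: Box p is false.
      At w6: Box p is false.
    So Dia Box p is false at w4.

No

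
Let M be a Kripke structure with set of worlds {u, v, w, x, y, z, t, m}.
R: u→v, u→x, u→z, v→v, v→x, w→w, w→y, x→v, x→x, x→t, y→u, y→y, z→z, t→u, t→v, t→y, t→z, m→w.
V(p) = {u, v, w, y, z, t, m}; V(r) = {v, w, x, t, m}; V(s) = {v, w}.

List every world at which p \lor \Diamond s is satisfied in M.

Let φ = p \lor \Diamond s. Evaluate φ at each world:
  u (successors {v, x, z}): φ is true.
  v (successors {v, x}): φ is true.
  w (successors {w, y}): φ is true.
  x (successors {v, x, t}): φ is true.
  y (successors {u, y}): φ is true.
  z (successors {z}): φ is true.
  t (successors {u, v, y, z}): φ is true.
  m (successors {w}): φ is true.
For instance, at x:
  At x: p is false, \Diamond s is true, so p \lor \Diamond s is true.
    At x: \Diamond s requires s at some successor in {v, x, t}.
      s holds at v, so \Diamond s is true at x.
Satisfying worlds: {u, v, w, x, y, z, t, m}

u, v, w, x, y, z, t, m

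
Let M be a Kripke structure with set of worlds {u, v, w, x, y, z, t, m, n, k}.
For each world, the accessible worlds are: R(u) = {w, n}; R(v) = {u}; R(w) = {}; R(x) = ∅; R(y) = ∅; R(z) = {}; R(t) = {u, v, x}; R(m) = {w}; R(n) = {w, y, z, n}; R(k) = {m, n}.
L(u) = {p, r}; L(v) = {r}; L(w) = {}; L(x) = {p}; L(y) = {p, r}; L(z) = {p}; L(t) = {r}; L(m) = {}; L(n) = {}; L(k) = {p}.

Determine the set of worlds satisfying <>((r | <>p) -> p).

Recall that <>ψ holds at a world iff ψ holds at some accessible world.
Let φ = <>((r | <>p) -> p). Evaluate φ at each world:
  u (successors {w, n}): φ is true.
  v (successors {u}): φ is true.
  w (successors ∅): φ is false.
  x (successors ∅): φ is false.
  y (successors ∅): φ is false.
  z (successors ∅): φ is false.
  t (successors {u, v, x}): φ is true.
  m (successors {w}): φ is true.
  n (successors {w, y, z, n}): φ is true.
  k (successors {m, n}): φ is true.
For instance, at u:
  At u: <>((r | <>p) -> p) requires (r | <>p) -> p at some successor in {w, n}.
    (r | <>p) -> p holds at w, so <>((r | <>p) -> p) is true at u.
      At w: r | <>p is false, p is false, so (r | <>p) -> p is true.
Satisfying worlds: {u, v, t, m, n, k}

u, v, t, m, n, k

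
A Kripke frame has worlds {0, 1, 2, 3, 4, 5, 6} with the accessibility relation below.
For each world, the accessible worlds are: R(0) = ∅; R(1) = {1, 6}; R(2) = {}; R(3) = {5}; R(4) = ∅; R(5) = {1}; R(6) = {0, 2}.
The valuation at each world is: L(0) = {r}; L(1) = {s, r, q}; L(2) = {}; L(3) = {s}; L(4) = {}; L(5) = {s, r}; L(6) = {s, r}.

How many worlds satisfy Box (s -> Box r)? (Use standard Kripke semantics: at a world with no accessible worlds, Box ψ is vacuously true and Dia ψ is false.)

6

Let φ = Box (s -> Box r). Evaluate φ at each world:
  0 (successors ∅): φ is true.
  1 (successors {1, 6}): φ is false.
  2 (successors ∅): φ is true.
  3 (successors {5}): φ is true.
  4 (successors ∅): φ is true.
  5 (successors {1}): φ is true.
  6 (successors {0, 2}): φ is true.
For instance, at 6:
  At 6: Box (s -> Box r) requires s -> Box r at every successor {0, 2}.
      At 0: s is false, Box r is true, so s -> Box r is true.
      At 2: s is false, Box r is true, so s -> Box r is true.
  So Box (s -> Box r) is true at 6.
Satisfying worlds: {0, 2, 3, 4, 5, 6}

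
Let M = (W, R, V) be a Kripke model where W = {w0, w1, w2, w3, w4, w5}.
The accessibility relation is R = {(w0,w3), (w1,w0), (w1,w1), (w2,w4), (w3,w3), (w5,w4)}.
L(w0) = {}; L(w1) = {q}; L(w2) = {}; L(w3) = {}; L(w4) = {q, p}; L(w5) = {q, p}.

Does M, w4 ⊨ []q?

Yes

At w4: no accessible worlds, so []q holds vacuously.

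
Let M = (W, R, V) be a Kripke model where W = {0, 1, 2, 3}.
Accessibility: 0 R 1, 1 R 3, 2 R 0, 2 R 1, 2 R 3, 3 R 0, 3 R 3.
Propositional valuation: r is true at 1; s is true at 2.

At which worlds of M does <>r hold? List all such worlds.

0, 2

Let φ = <>r. Evaluate φ at each world:
  0 (successors {1}): φ is true.
  1 (successors {3}): φ is false.
  2 (successors {0, 1, 3}): φ is true.
  3 (successors {0, 3}): φ is false.
For instance, at 2:
  At 2: <>r requires r at some successor in {0, 1, 3}.
    r holds at 1, so <>r is true at 2.
Satisfying worlds: {0, 2}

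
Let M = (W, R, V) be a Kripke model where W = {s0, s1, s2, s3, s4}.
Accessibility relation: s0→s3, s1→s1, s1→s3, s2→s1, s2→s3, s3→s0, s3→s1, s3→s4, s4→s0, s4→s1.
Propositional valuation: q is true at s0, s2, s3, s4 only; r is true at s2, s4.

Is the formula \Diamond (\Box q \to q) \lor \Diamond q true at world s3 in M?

Yes

At s3: \Diamond (\Box q \to q) is true, \Diamond q is true, so \Diamond (\Box q \to q) \lor \Diamond q is true.
  At s3: \Diamond (\Box q \to q) requires \Box q \to q at some successor in {s0, s1, s4}.
    \Box q \to q holds at s0, so \Diamond (\Box q \to q) is true at s3.
      At s0: \Box q is true, q is true, so \Box q \to q is true.
  At s3: \Diamond q requires q at some successor in {s0, s1, s4}.
    q holds at s0, so \Diamond q is true at s3.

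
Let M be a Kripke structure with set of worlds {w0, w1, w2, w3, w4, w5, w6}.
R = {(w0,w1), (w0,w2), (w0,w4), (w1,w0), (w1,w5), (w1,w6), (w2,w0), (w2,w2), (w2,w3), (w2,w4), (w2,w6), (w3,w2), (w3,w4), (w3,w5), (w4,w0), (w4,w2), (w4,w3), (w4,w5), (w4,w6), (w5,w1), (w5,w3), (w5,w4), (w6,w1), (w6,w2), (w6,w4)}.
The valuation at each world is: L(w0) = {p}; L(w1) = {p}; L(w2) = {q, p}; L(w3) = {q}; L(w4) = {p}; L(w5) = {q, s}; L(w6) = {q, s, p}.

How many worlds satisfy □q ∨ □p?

2

Let φ = □q ∨ □p. Evaluate φ at each world:
  w0 (successors {w1, w2, w4}): φ is true.
  w1 (successors {w0, w5, w6}): φ is false.
  w2 (successors {w0, w2, w3, w4, w6}): φ is false.
  w3 (successors {w2, w4, w5}): φ is false.
  w4 (successors {w0, w2, w3, w5, w6}): φ is false.
  w5 (successors {w1, w3, w4}): φ is false.
  w6 (successors {w1, w2, w4}): φ is true.
For instance, at w5:
  At w5: □q is false, □p is false, so □q ∨ □p is false.
    At w5: □q requires q at every successor {w1, w3, w4}.
      q fails at w1, so □q is false at w5.
    At w5: □p requires p at every successor {w1, w3, w4}.
      p fails at w3, so □p is false at w5.
Satisfying worlds: {w0, w6}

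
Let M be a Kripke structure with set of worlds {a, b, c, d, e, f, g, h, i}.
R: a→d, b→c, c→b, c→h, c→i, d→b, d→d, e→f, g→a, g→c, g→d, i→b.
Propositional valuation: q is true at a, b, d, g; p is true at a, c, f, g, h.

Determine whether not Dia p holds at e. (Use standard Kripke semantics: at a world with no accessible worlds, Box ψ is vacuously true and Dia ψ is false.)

No

Recall that Dia ψ holds at a world iff ψ holds at some accessible world.
At e: Dia p is true, so not Dia p is false.
  At e: Dia p requires p at some successor in {f}.
    p holds at f, so Dia p is true at e.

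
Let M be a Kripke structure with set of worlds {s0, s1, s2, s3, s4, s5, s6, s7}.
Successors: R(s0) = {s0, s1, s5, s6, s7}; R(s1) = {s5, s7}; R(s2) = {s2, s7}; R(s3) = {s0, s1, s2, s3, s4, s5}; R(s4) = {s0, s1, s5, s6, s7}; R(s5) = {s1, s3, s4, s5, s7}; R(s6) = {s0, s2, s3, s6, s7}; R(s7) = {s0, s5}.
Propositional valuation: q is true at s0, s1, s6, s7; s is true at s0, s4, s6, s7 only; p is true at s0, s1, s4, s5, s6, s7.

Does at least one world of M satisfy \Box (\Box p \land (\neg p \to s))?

No

Recall that \Box ψ holds at a world iff ψ holds at every accessible world, and \Diamond ψ holds iff ψ holds at some accessible world.
Let φ = \Box (\Box p \land (\neg p \to s)). Evaluate φ at each world:
  s0 (successors {s0, s1, s5, s6, s7}): φ is false.
  s1 (successors {s5, s7}): φ is false.
  s2 (successors {s2, s7}): φ is false.
  s3 (successors {s0, s1, s2, s3, s4, s5}): φ is false.
  s4 (successors {s0, s1, s5, s6, s7}): φ is false.
  s5 (successors {s1, s3, s4, s5, s7}): φ is false.
  s6 (successors {s0, s2, s3, s6, s7}): φ is false.
  s7 (successors {s0, s5}): φ is false.
For instance, at s2:
  At s2: \Box (\Box p \land (\neg p \to s)) requires \Box p \land (\neg p \to s) at every successor {s2, s7}.
    \Box p \land (\neg p \to s) fails at s2, so \Box (\Box p \land (\neg p \to s)) is false at s2.
      At s2: \Box p is false, \neg p \to s is false, so \Box p \land (\neg p \to s) is false.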